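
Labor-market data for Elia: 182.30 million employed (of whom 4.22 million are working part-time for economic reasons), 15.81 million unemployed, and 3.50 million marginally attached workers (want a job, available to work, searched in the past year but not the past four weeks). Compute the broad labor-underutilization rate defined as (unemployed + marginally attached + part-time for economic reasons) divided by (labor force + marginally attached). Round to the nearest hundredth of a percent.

Labor force = 182.30 + 15.81 = 198.11 million.
Numerator = 15.81 + 3.50 + 4.22 = 23.53 million.
Denominator = 198.11 + 3.50 = 201.61 million.
Broad rate = 23.53 / 201.61 = 11.67%.

Broad underutilization rate ≈ 11.67%.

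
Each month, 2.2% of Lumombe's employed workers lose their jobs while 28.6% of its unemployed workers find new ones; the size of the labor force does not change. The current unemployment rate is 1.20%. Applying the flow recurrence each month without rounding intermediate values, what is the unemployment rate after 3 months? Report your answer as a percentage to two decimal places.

With a fixed labor force, u_{t+1} = u_t + s·(1−u_t) − f·u_t = u_t·(1−s−f) + s.
Here 1−s−f = 0.692 and s = 0.022.
u_1 = 0.012000 × 0.692 + 0.022 = 0.030304.
u_2 = 0.030304 × 0.692 + 0.022 = 0.042970.
u_3 = 0.042970 × 0.692 + 0.022 = 0.051735.

Unemployment rate after three months ≈ 5.17%.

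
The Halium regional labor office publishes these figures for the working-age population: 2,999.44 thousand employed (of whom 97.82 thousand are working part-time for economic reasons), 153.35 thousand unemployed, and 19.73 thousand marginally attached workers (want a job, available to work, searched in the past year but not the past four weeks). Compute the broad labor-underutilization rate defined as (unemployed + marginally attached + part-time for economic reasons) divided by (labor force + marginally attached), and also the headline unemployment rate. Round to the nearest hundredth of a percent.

Labor force = 2,999.44 + 153.35 = 3,152.79 thousand.
Numerator = 153.35 + 19.73 + 97.82 = 270.90 thousand.
Denominator = 3,152.79 + 19.73 = 3,172.52 thousand.
Broad rate = 270.90 / 3,172.52 = 8.54%.
Headline unemployment rate = 153.35 / 3,152.79 = 4.86%.

Broad underutilization rate ≈ 8.54%; headline unemployment rate ≈ 4.86%.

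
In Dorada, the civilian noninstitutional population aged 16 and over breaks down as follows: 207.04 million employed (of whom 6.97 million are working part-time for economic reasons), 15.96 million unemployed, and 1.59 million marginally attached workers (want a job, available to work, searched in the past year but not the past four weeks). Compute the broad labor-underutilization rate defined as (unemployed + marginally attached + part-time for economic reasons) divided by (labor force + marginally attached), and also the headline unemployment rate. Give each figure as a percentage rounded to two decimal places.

Broad underutilization rate ≈ 10.92%; headline unemployment rate ≈ 7.16%.

Labor force = 207.04 + 15.96 = 223.00 million.
Numerator = 15.96 + 1.59 + 6.97 = 24.52 million.
Denominator = 223.00 + 1.59 = 224.59 million.
Broad rate = 24.52 / 224.59 = 10.92%.
Headline unemployment rate = 15.96 / 223.00 = 7.16%.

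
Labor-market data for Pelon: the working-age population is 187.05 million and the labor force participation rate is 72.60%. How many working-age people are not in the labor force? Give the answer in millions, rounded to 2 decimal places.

Share not in the labor force = 1 − 0.7260 = 0.2740.
Not in labor force = 0.2740 × 187.05 ≈ 51.25 million.

About 51.25 million are not in the labor force.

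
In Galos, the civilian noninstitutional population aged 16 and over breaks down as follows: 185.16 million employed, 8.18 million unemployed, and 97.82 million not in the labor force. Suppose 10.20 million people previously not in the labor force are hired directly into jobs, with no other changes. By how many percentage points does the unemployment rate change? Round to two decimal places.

Initially, labor force = 185.16 + 8.18 = 193.34 million, so u = 8.18/193.34 = 4.23%.
After the change, employed and labor force both rise by 10.20; unemployed unchanged → E = 195.36, U = 8.18, labor force = 203.54 million.
New unemployment rate = 8.18 / 203.54 = 4.02%.
Change = 4.02% − 4.23% = −0.21 percentage points.

The unemployment rate changes by −0.21 percentage points.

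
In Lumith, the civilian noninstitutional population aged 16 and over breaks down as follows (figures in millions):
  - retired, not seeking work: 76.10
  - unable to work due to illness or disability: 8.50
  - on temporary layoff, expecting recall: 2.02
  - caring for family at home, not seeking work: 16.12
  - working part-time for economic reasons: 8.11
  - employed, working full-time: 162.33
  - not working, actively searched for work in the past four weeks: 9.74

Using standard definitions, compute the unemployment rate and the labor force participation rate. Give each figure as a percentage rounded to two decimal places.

Employed = 8.11 + 162.33 = 170.44 million (anyone who worked, including part-time for economic reasons, counts as employed).
Unemployed = 2.02 + 9.74 = 11.76 million (jobless and actively searching, or on temporary layoff).
Labor force = 170.44 + 11.76 = 182.20 million.
Not in labor force = 76.10 + 8.50 + 16.12 = 100.72 million (those not working and not actively searching are outside the labor force).
Civilian working-age population = 182.20 + 100.72 = 282.92 million.
Unemployment rate = 11.76 / 182.20 = 6.45%.
Labor force participation rate = 182.20 / 282.92 = 64.40%.

Unemployment rate ≈ 6.45%; labor force participation rate ≈ 64.40%.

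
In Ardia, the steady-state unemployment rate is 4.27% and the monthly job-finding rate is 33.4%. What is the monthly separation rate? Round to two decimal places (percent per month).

Separation rate ≈ 1.49% per month.

From u* = s/(s+f): s = u·f/(1−u).
s = 0.0427 × 33.4 / (1 − 0.0427) = 1.4262 / 0.9573 ≈ 1.49% per month.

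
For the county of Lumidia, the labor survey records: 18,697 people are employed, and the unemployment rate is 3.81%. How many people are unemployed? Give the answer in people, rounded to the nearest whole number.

Let U be the number unemployed. The labor force is E + U, and U/(E+U) = 0.0381.
So U = 0.0381 × 18,697 / (1 − 0.0381) = 712.36 / 0.9619 ≈ 741.

About 741 are unemployed.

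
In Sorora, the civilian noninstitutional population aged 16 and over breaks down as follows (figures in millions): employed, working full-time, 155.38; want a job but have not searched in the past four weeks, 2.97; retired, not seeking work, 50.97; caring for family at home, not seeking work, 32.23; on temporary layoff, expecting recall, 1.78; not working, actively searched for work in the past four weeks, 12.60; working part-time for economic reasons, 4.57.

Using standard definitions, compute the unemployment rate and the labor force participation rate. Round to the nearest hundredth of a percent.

Employed = 155.38 + 4.57 = 159.95 million (anyone who worked, including part-time for economic reasons, counts as employed).
Unemployed = 1.78 + 12.60 = 14.38 million (jobless and actively searching, or on temporary layoff).
Labor force = 159.95 + 14.38 = 174.33 million.
Not in labor force = 2.97 + 50.97 + 32.23 = 86.17 million (those not working and not actively searching are outside the labor force — including those who want a job but have given up searching).
Civilian working-age population = 174.33 + 86.17 = 260.50 million.
Unemployment rate = 14.38 / 174.33 = 8.25%.
Labor force participation rate = 174.33 / 260.50 = 66.92%.

Unemployment rate ≈ 8.25%; labor force participation rate ≈ 66.92%.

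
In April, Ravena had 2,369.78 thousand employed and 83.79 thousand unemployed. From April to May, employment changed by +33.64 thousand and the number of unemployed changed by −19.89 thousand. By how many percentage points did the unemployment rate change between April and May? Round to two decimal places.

April: labor force = 2,369.78 + 83.79 = 2,453.57; u = 83.79/2,453.57 = 3.42%.
May: labor force = 2,403.42 + 63.90 = 2,467.32; u = 63.90/2,467.32 = 2.59%.
Change = 2.59% − 3.42% = −0.83 pp.

The unemployment rate changed by −0.83 percentage points.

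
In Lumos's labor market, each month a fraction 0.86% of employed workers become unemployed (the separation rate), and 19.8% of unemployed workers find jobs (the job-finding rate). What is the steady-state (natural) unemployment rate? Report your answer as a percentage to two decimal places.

Steady-state unemployment rate ≈ 4.16%.

At steady state the flows balance: s·E = f·U, so U/(E+U) = s/(s+f).
u* = 0.86 / (0.86 + 19.8) = 0.86 / 20.66 = 4.16%.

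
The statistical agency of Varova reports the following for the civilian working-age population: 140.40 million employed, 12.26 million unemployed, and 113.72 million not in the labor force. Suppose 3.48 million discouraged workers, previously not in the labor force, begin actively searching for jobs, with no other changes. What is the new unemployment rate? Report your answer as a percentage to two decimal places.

New unemployment rate ≈ 10.08%.

Initially, labor force = 140.40 + 12.26 = 152.66 million, so u = 12.26/152.66 = 8.03%.
After the change, unemployed and labor force both rise by 3.48 → E = 140.40, U = 15.74, labor force = 156.14 million.
New unemployment rate = 15.74 / 156.14 = 10.08%.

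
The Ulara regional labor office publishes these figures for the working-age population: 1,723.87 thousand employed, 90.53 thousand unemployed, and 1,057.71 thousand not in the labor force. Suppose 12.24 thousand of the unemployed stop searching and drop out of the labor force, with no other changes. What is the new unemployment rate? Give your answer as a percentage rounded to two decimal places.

Initially, labor force = 1,723.87 + 90.53 = 1,814.40 thousand, so u = 90.53/1,814.40 = 4.99%.
After the change, unemployed and labor force both fall by 12.24 → E = 1,723.87, U = 78.29, labor force = 1,802.16 thousand.
New unemployment rate = 78.29 / 1,802.16 = 4.34%.

New unemployment rate ≈ 4.34%.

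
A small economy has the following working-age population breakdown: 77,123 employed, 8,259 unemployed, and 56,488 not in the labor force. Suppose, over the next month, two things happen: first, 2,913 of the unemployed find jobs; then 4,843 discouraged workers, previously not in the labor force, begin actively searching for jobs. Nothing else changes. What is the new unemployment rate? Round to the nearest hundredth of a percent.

New unemployment rate ≈ 11.29%.

Initially, labor force = 77,123 + 8,259 = 85,382, so u = 8,259/85,382 = 9.67%.
After the first change, unemployed falls and employed rises by 2,913; labor force unchanged → E = 80,036, U = 5,346, labor force = 85,382.
After the second change, unemployed and labor force both rise by 4,843 → E = 80,036, U = 10,189, labor force = 90,225.
New unemployment rate = 10,189 / 90,225 = 11.29%.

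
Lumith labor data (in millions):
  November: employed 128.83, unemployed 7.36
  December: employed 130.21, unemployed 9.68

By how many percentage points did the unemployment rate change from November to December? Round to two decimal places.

The unemployment rate changed by +1.52 percentage points.

November: labor force = 128.83 + 7.36 = 136.19; u = 7.36/136.19 = 5.40%.
December: labor force = 130.21 + 9.68 = 139.89; u = 9.68/139.89 = 6.92%.
Change = 6.92% − 5.40% = +1.52 pp.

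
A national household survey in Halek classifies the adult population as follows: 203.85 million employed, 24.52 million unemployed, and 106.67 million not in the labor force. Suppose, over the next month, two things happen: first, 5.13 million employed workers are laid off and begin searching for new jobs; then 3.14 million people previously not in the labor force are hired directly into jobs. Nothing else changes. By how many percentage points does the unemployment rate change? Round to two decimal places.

Initially, labor force = 203.85 + 24.52 = 228.37 million, so u = 24.52/228.37 = 10.74%.
After the first change, employed falls and unemployed rises by 5.13; labor force unchanged → E = 198.72, U = 29.65, labor force = 228.37 million.
After the second change, employed and labor force both rise by 3.14; unemployed unchanged → E = 201.86, U = 29.65, labor force = 231.51 million.
New unemployment rate = 29.65 / 231.51 = 12.81%.
Change = 12.81% − 10.74% = +2.07 percentage points.

The unemployment rate changes by +2.07 percentage points.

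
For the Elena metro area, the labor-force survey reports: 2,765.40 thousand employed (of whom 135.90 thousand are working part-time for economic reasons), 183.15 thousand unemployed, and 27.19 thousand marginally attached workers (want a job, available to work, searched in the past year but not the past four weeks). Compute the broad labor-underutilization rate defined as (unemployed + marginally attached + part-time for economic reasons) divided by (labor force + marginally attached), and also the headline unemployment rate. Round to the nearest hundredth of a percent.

Labor force = 2,765.40 + 183.15 = 2,948.55 thousand.
Numerator = 183.15 + 27.19 + 135.90 = 346.24 thousand.
Denominator = 2,948.55 + 27.19 = 2,975.74 thousand.
Broad rate = 346.24 / 2,975.74 = 11.64%.
Headline unemployment rate = 183.15 / 2,948.55 = 6.21%.

Broad underutilization rate ≈ 11.64%; headline unemployment rate ≈ 6.21%.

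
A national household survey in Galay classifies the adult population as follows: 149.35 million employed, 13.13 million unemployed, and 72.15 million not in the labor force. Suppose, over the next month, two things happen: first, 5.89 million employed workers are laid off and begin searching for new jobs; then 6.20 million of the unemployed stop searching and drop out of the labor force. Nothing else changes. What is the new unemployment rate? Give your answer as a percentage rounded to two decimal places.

Initially, labor force = 149.35 + 13.13 = 162.48 million, so u = 13.13/162.48 = 8.08%.
After the first change, employed falls and unemployed rises by 5.89; labor force unchanged → E = 143.46, U = 19.02, labor force = 162.48 million.
After the second change, unemployed and labor force both fall by 6.20 → E = 143.46, U = 12.82, labor force = 156.28 million.
New unemployment rate = 12.82 / 156.28 = 8.20%.

New unemployment rate ≈ 8.20%.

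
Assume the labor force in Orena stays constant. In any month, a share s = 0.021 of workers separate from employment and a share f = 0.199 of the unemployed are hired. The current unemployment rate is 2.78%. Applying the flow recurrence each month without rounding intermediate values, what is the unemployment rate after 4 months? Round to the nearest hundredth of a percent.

With a fixed labor force, u_{t+1} = u_t + s·(1−u_t) − f·u_t = u_t·(1−s−f) + s.
Here 1−s−f = 0.780 and s = 0.021.
u_1 = 0.027800 × 0.780 + 0.021 = 0.042684.
u_2 = 0.042684 × 0.780 + 0.021 = 0.054294.
u_3 = 0.054294 × 0.780 + 0.021 = 0.063349.
u_4 = 0.063349 × 0.780 + 0.021 = 0.070412.

Unemployment rate after four months ≈ 7.04%.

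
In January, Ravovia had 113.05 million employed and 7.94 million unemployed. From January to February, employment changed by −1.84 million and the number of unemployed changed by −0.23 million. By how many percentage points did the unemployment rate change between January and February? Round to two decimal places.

The unemployment rate changed by −0.08 percentage points.

January: labor force = 113.05 + 7.94 = 120.99; u = 7.94/120.99 = 6.56%.
February: labor force = 111.21 + 7.71 = 118.92; u = 7.71/118.92 = 6.48%.
Change = 6.48% − 6.56% = −0.08 pp.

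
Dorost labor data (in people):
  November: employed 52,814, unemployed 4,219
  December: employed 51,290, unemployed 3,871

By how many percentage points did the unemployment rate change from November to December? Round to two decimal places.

November: labor force = 52,814 + 4,219 = 57,033; u = 4,219/57,033 = 7.40%.
December: labor force = 51,290 + 3,871 = 55,161; u = 3,871/55,161 = 7.02%.
Change = 7.02% − 7.40% = −0.38 pp.

The unemployment rate changed by −0.38 percentage points.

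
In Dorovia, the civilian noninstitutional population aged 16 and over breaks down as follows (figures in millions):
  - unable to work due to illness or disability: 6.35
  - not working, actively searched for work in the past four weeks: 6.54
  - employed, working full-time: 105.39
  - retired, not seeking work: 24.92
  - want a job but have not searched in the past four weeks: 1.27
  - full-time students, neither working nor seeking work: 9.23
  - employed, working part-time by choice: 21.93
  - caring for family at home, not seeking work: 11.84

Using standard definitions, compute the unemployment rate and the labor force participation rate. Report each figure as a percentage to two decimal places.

Unemployment rate ≈ 4.89%; labor force participation rate ≈ 71.40%.

Employed = 105.39 + 21.93 = 127.32 million.
Unemployed = 6.54 million.
Labor force = 127.32 + 6.54 = 133.86 million.
Not in labor force = 6.35 + 24.92 + 1.27 + 9.23 + 11.84 = 53.61 million (those not working and not actively searching are outside the labor force — including those who want a job but have given up searching).
Civilian working-age population = 133.86 + 53.61 = 187.47 million.
Unemployment rate = 6.54 / 133.86 = 4.89%.
Labor force participation rate = 133.86 / 187.47 = 71.40%.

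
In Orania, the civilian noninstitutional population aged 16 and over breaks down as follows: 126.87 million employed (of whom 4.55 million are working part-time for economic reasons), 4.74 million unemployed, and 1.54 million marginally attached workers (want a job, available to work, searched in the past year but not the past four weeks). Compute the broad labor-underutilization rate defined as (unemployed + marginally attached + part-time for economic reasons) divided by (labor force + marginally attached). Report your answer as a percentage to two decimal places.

Broad underutilization rate ≈ 8.13%.

Labor force = 126.87 + 4.74 = 131.61 million.
Numerator = 4.74 + 1.54 + 4.55 = 10.83 million.
Denominator = 131.61 + 1.54 = 133.15 million.
Broad rate = 10.83 / 133.15 = 8.13%.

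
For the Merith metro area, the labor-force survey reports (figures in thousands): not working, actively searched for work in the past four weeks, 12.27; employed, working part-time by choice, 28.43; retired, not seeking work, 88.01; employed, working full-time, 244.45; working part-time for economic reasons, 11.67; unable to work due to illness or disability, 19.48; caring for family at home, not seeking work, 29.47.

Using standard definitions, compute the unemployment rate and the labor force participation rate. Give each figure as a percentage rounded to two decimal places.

Unemployment rate ≈ 4.13%; labor force participation rate ≈ 68.43%.

Employed = 28.43 + 244.45 + 11.67 = 284.55 thousand (anyone who worked, including part-time for economic reasons, counts as employed).
Unemployed = 12.27 thousand.
Labor force = 284.55 + 12.27 = 296.82 thousand.
Not in labor force = 88.01 + 19.48 + 29.47 = 136.96 thousand (those not working and not actively searching are outside the labor force).
Civilian working-age population = 296.82 + 136.96 = 433.78 thousand.
Unemployment rate = 12.27 / 296.82 = 4.13%.
Labor force participation rate = 296.82 / 433.78 = 68.43%.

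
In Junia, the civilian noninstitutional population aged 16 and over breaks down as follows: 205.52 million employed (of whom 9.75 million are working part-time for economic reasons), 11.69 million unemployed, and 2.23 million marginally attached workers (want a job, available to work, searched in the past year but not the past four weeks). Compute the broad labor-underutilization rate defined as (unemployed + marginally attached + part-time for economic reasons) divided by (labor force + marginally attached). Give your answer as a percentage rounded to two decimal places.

Labor force = 205.52 + 11.69 = 217.21 million.
Numerator = 11.69 + 2.23 + 9.75 = 23.67 million.
Denominator = 217.21 + 2.23 = 219.44 million.
Broad rate = 23.67 / 219.44 = 10.79%.

Broad underutilization rate ≈ 10.79%.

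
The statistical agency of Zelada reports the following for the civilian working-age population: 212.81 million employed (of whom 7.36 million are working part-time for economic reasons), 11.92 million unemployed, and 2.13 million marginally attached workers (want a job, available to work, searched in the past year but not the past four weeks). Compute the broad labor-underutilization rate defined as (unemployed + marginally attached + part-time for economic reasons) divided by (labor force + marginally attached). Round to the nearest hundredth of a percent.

Broad underutilization rate ≈ 9.44%.

Labor force = 212.81 + 11.92 = 224.73 million.
Numerator = 11.92 + 2.13 + 7.36 = 21.41 million.
Denominator = 224.73 + 2.13 = 226.86 million.
Broad rate = 21.41 / 226.86 = 9.44%.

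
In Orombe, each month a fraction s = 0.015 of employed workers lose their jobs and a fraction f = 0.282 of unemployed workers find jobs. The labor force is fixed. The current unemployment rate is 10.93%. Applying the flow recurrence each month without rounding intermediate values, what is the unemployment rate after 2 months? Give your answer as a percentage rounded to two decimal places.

Unemployment rate after two months ≈ 7.96%.

With a fixed labor force, u_{t+1} = u_t + s·(1−u_t) − f·u_t = u_t·(1−s−f) + s.
Here 1−s−f = 0.703 and s = 0.015.
u_1 = 0.109300 × 0.703 + 0.015 = 0.091838.
u_2 = 0.091838 × 0.703 + 0.015 = 0.079562.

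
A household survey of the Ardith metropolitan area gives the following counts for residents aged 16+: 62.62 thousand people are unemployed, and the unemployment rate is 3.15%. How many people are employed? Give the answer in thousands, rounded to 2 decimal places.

About 1,925.32 thousand are employed.

Labor force = U / u = 62.62 / 0.0315 ≈ 1,987.94 thousand.
Employed = labor force − unemployed = 1,987.94 − 62.62 = 1,925.32 thousand.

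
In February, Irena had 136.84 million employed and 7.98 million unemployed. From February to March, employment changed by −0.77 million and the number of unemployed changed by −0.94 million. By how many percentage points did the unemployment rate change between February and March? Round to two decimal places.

The unemployment rate changed by −0.59 percentage points.

February: labor force = 136.84 + 7.98 = 144.82; u = 7.98/144.82 = 5.51%.
March: labor force = 136.07 + 7.04 = 143.11; u = 7.04/143.11 = 4.92%.
Change = 4.92% − 5.51% = −0.59 pp.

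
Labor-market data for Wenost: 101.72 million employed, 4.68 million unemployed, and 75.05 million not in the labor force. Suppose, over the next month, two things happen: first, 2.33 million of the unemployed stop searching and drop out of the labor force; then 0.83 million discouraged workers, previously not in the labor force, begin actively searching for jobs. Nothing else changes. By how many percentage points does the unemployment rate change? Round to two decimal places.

Initially, labor force = 101.72 + 4.68 = 106.40 million, so u = 4.68/106.40 = 4.40%.
After the first change, unemployed and labor force both fall by 2.33 → E = 101.72, U = 2.35, labor force = 104.07 million.
After the second change, unemployed and labor force both rise by 0.83 → E = 101.72, U = 3.18, labor force = 104.90 million.
New unemployment rate = 3.18 / 104.90 = 3.03%.
Change = 3.03% − 4.40% = −1.37 percentage points.

The unemployment rate changes by −1.37 percentage points.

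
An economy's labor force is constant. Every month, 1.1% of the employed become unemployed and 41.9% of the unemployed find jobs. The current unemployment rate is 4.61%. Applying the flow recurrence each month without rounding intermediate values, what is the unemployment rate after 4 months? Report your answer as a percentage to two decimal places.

With a fixed labor force, u_{t+1} = u_t + s·(1−u_t) − f·u_t = u_t·(1−s−f) + s.
Here 1−s−f = 0.570 and s = 0.011.
u_1 = 0.046100 × 0.570 + 0.011 = 0.037277.
u_2 = 0.037277 × 0.570 + 0.011 = 0.032248.
u_3 = 0.032248 × 0.570 + 0.011 = 0.029381.
u_4 = 0.029381 × 0.570 + 0.011 = 0.027747.

Unemployment rate after four months ≈ 2.77%.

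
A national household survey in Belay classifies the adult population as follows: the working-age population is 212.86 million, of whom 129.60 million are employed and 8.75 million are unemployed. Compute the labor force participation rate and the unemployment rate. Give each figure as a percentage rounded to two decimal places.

Labor force = employed + unemployed = 129.60 + 8.75 = 138.35 million.
Unemployment rate = 8.75 / 138.35 = 6.32%.
Labor force participation rate = 138.35 / 212.86 = 65.00%.

Labor force participation rate ≈ 65.00%; unemployment rate ≈ 6.32%.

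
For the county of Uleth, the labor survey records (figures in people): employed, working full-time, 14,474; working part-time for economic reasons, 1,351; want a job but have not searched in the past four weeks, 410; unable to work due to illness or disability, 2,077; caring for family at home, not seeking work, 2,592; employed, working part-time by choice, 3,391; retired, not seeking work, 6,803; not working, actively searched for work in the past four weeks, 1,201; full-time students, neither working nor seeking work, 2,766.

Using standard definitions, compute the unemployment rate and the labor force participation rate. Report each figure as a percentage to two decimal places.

Employed = 14,474 + 1,351 + 3,391 = 19,216 (anyone who worked, including part-time for economic reasons, counts as employed).
Unemployed = 1,201.
Labor force = 19,216 + 1,201 = 20,417.
Not in labor force = 410 + 2,077 + 2,592 + 6,803 + 2,766 = 14,648 (those not working and not actively searching are outside the labor force — including those who want a job but have given up searching).
Civilian working-age population = 20,417 + 14,648 = 35,065.
Unemployment rate = 1,201 / 20,417 = 5.88%.
Labor force participation rate = 20,417 / 35,065 = 58.23%.

Unemployment rate ≈ 5.88%; labor force participation rate ≈ 58.23%.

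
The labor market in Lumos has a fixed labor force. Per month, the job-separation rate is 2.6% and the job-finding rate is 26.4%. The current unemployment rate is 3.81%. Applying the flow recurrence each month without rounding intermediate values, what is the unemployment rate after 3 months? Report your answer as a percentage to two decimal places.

With a fixed labor force, u_{t+1} = u_t + s·(1−u_t) − f·u_t = u_t·(1−s−f) + s.
Here 1−s−f = 0.710 and s = 0.026.
u_1 = 0.038100 × 0.710 + 0.026 = 0.053051.
u_2 = 0.053051 × 0.710 + 0.026 = 0.063666.
u_3 = 0.063666 × 0.710 + 0.026 = 0.071203.

Unemployment rate after three months ≈ 7.12%.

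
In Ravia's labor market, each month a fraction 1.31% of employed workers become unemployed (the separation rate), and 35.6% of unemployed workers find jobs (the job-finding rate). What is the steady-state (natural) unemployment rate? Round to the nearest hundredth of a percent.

At steady state the flows balance: s·E = f·U, so U/(E+U) = s/(s+f).
u* = 1.31 / (1.31 + 35.6) = 1.31 / 36.91 = 3.55%.

Steady-state unemployment rate ≈ 3.55%.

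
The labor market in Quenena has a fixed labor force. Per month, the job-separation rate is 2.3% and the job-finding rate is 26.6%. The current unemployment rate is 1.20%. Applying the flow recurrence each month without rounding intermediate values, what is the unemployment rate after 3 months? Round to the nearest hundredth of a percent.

Unemployment rate after three months ≈ 5.53%.

With a fixed labor force, u_{t+1} = u_t + s·(1−u_t) − f·u_t = u_t·(1−s−f) + s.
Here 1−s−f = 0.711 and s = 0.023.
u_1 = 0.012000 × 0.711 + 0.023 = 0.031532.
u_2 = 0.031532 × 0.711 + 0.023 = 0.045419.
u_3 = 0.045419 × 0.711 + 0.023 = 0.055293.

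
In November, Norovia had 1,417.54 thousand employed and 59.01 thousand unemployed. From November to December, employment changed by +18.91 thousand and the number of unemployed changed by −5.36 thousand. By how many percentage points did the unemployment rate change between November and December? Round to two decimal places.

The unemployment rate changed by −0.40 percentage points.

November: labor force = 1,417.54 + 59.01 = 1,476.55; u = 59.01/1,476.55 = 4.00%.
December: labor force = 1,436.45 + 53.65 = 1,490.10; u = 53.65/1,490.10 = 3.60%.
Change = 3.60% − 4.00% = −0.40 pp.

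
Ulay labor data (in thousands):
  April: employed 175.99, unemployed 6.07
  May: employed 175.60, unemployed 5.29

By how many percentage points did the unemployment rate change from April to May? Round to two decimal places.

April: labor force = 175.99 + 6.07 = 182.06; u = 6.07/182.06 = 3.33%.
May: labor force = 175.60 + 5.29 = 180.89; u = 5.29/180.89 = 2.92%.
Change = 2.92% − 3.33% = −0.41 pp.

The unemployment rate changed by −0.41 percentage points.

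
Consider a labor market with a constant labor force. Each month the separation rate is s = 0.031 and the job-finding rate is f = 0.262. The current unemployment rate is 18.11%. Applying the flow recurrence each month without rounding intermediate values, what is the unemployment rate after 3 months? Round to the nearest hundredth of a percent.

With a fixed labor force, u_{t+1} = u_t + s·(1−u_t) − f·u_t = u_t·(1−s−f) + s.
Here 1−s−f = 0.707 and s = 0.031.
u_1 = 0.181100 × 0.707 + 0.031 = 0.159038.
u_2 = 0.159038 × 0.707 + 0.031 = 0.143440.
u_3 = 0.143440 × 0.707 + 0.031 = 0.132412.

Unemployment rate after three months ≈ 13.24%.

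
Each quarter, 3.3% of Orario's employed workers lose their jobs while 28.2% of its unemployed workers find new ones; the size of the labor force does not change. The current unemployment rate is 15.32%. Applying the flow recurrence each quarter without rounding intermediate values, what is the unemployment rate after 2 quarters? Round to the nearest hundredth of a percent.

Unemployment rate after two quarters ≈ 12.75%.

With a fixed labor force, u_{t+1} = u_t + s·(1−u_t) − f·u_t = u_t·(1−s−f) + s.
Here 1−s−f = 0.685 and s = 0.033.
u_1 = 0.153200 × 0.685 + 0.033 = 0.137942.
u_2 = 0.137942 × 0.685 + 0.033 = 0.127490.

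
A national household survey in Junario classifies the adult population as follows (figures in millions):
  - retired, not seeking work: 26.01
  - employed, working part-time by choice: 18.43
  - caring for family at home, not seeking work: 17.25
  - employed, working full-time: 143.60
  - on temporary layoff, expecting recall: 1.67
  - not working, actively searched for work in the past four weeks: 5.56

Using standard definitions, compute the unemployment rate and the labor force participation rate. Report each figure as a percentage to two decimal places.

Employed = 18.43 + 143.60 = 162.03 million.
Unemployed = 1.67 + 5.56 = 7.23 million (jobless and actively searching, or on temporary layoff).
Labor force = 162.03 + 7.23 = 169.26 million.
Not in labor force = 26.01 + 17.25 = 43.26 million (those not working and not actively searching are outside the labor force).
Civilian working-age population = 169.26 + 43.26 = 212.52 million.
Unemployment rate = 7.23 / 169.26 = 4.27%.
Labor force participation rate = 169.26 / 212.52 = 79.64%.

Unemployment rate ≈ 4.27%; labor force participation rate ≈ 79.64%.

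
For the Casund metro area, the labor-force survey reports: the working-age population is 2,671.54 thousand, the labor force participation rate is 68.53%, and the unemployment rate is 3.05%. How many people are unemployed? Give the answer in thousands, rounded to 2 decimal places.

About 55.84 thousand are unemployed.

Labor force = 0.6853 × 2,671.54 = 1,830.81 thousand.
Unemployed = 0.0305 × 1,830.81 ≈ 55.84 thousand.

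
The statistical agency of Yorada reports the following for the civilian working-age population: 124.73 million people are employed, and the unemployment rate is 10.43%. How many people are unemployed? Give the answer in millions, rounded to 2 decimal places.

Let U be the number unemployed. The labor force is E + U, and U/(E+U) = 0.1043.
So U = 0.1043 × 124.73 / (1 − 0.1043) = 13.0093 / 0.8957 ≈ 14.52 million.

About 14.52 million are unemployed.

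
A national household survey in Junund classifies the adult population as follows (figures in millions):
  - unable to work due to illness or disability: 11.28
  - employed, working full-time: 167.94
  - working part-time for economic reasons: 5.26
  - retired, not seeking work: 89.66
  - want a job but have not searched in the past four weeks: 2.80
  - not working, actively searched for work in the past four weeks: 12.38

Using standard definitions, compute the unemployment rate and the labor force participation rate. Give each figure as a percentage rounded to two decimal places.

Employed = 167.94 + 5.26 = 173.20 million (anyone who worked, including part-time for economic reasons, counts as employed).
Unemployed = 12.38 million.
Labor force = 173.20 + 12.38 = 185.58 million.
Not in labor force = 11.28 + 89.66 + 2.80 = 103.74 million (those not working and not actively searching are outside the labor force — including those who want a job but have given up searching).
Civilian working-age population = 185.58 + 103.74 = 289.32 million.
Unemployment rate = 12.38 / 185.58 = 6.67%.
Labor force participation rate = 185.58 / 289.32 = 64.14%.

Unemployment rate ≈ 6.67%; labor force participation rate ≈ 64.14%.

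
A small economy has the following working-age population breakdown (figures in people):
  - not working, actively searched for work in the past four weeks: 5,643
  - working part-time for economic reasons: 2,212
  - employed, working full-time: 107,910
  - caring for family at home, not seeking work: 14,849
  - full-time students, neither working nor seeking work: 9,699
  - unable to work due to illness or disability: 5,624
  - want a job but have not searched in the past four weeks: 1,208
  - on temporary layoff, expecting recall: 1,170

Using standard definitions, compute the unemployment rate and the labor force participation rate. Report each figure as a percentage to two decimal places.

Unemployment rate ≈ 5.83%; labor force participation rate ≈ 78.84%.

Employed = 2,212 + 107,910 = 110,122 (anyone who worked, including part-time for economic reasons, counts as employed).
Unemployed = 5,643 + 1,170 = 6,813 (jobless and actively searching, or on temporary layoff).
Labor force = 110,122 + 6,813 = 116,935.
Not in labor force = 14,849 + 9,699 + 5,624 + 1,208 = 31,380 (those not working and not actively searching are outside the labor force — including those who want a job but have given up searching).
Civilian working-age population = 116,935 + 31,380 = 148,315.
Unemployment rate = 6,813 / 116,935 = 5.83%.
Labor force participation rate = 116,935 / 148,315 = 78.84%.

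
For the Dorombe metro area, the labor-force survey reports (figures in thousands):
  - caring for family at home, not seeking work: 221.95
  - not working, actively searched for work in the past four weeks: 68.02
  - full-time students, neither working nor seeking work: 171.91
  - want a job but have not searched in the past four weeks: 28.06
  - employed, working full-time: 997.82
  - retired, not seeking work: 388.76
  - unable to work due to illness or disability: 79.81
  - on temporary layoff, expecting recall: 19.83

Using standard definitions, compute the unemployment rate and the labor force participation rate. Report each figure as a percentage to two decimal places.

Unemployment rate ≈ 8.09%; labor force participation rate ≈ 54.94%.

Employed = 997.82 thousand.
Unemployed = 68.02 + 19.83 = 87.85 thousand (jobless and actively searching, or on temporary layoff).
Labor force = 997.82 + 87.85 = 1,085.67 thousand.
Not in labor force = 221.95 + 171.91 + 28.06 + 388.76 + 79.81 = 890.49 thousand (those not working and not actively searching are outside the labor force — including those who want a job but have given up searching).
Civilian working-age population = 1,085.67 + 890.49 = 1,976.16 thousand.
Unemployment rate = 87.85 / 1,085.67 = 8.09%.
Labor force participation rate = 1,085.67 / 1,976.16 = 54.94%.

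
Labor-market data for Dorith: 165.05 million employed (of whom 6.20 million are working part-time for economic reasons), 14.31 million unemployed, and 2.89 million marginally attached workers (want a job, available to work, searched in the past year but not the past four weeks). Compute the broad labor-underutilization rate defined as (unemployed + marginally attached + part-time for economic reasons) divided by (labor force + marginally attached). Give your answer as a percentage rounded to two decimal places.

Labor force = 165.05 + 14.31 = 179.36 million.
Numerator = 14.31 + 2.89 + 6.20 = 23.40 million.
Denominator = 179.36 + 2.89 = 182.25 million.
Broad rate = 23.40 / 182.25 = 12.84%.

Broad underutilization rate ≈ 12.84%.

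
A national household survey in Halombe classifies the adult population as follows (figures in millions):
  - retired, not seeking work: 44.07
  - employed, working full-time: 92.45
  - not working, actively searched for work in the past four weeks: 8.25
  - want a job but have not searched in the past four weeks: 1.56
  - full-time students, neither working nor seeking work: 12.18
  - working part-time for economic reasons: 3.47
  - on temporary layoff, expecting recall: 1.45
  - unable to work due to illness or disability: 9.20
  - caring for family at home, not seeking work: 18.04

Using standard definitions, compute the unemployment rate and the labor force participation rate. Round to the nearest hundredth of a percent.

Unemployment rate ≈ 9.18%; labor force participation rate ≈ 55.39%.

Employed = 92.45 + 3.47 = 95.92 million (anyone who worked, including part-time for economic reasons, counts as employed).
Unemployed = 8.25 + 1.45 = 9.70 million (jobless and actively searching, or on temporary layoff).
Labor force = 95.92 + 9.70 = 105.62 million.
Not in labor force = 44.07 + 1.56 + 12.18 + 9.20 + 18.04 = 85.05 million (those not working and not actively searching are outside the labor force — including those who want a job but have given up searching).
Civilian working-age population = 105.62 + 85.05 = 190.67 million.
Unemployment rate = 9.70 / 105.62 = 9.18%.
Labor force participation rate = 105.62 / 190.67 = 55.39%.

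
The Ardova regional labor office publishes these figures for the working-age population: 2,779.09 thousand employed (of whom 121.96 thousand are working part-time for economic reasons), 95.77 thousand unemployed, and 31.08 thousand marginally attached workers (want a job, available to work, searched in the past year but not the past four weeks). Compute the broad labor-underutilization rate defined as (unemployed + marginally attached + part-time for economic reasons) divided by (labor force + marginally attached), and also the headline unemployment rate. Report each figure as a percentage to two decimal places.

Broad underutilization rate ≈ 8.56%; headline unemployment rate ≈ 3.33%.

Labor force = 2,779.09 + 95.77 = 2,874.86 thousand.
Numerator = 95.77 + 31.08 + 121.96 = 248.81 thousand.
Denominator = 2,874.86 + 31.08 = 2,905.94 thousand.
Broad rate = 248.81 / 2,905.94 = 8.56%.
Headline unemployment rate = 95.77 / 2,874.86 = 3.33%.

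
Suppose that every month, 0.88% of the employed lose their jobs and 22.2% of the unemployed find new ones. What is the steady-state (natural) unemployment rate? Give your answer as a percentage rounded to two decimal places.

At steady state the flows balance: s·E = f·U, so U/(E+U) = s/(s+f).
u* = 0.88 / (0.88 + 22.2) = 0.88 / 23.08 = 3.81%.

Steady-state unemployment rate ≈ 3.81%.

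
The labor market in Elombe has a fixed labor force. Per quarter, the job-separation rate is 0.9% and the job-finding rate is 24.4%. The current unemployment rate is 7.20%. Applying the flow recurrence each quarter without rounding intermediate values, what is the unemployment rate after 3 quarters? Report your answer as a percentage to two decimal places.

Unemployment rate after three quarters ≈ 5.08%.

With a fixed labor force, u_{t+1} = u_t + s·(1−u_t) − f·u_t = u_t·(1−s−f) + s.
Here 1−s−f = 0.747 and s = 0.009.
u_1 = 0.072000 × 0.747 + 0.009 = 0.062784.
u_2 = 0.062784 × 0.747 + 0.009 = 0.055900.
u_3 = 0.055900 × 0.747 + 0.009 = 0.050757.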